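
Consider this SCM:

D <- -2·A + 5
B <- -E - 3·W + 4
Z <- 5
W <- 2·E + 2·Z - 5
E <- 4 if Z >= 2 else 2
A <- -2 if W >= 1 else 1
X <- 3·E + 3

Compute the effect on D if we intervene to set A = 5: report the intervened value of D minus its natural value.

The intervention breaks the incoming arrows to A: A <- -2 if W >= 1 else 1 no longer applies, and A = 5.
D = -2·A + 5  [with A=5]  = -5
Without intervention: E = 4 if Z >= 2 else 2  [with Z=5]  = 4; W = 2·E + 2·Z - 5  [with E=4, Z=5]  = 13; A = -2 if W >= 1 else 1  [with W=13]  = -2; D = -2·A + 5  [with A=-2]  = 9.
Change = -5 − 9 = -14.

-14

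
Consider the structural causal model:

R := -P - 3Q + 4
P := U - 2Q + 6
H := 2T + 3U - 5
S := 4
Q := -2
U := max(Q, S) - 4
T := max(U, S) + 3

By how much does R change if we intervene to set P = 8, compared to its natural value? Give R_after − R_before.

2

Intervening sets P = 8 and removes its equation (P := U - 2Q + 6).
R = -P - 3Q + 4  [with P=8, Q=-2]  = 2
Without intervention: U = max(Q, S) - 4  [with Q=-2, S=4]  = 0; P = U - 2Q + 6  [with U=0, Q=-2]  = 10; R = -P - 3Q + 4  [with P=10, Q=-2]  = 0.
Change = 2 − 0 = 2.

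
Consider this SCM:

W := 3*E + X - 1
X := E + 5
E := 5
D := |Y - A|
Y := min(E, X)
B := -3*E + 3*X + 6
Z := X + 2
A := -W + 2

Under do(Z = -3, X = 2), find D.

16

The joint intervention fixes Z = -3, X = 2, removing each variable's own equation.
W = 3*E + X - 1  [with E=5, X=2]  = 16
Y = min(E, X)  [with E=5, X=2]  = 2
A = -W + 2  [with W=16]  = -14
D = |Y - A|  [with Y=2, A=-14]  = 16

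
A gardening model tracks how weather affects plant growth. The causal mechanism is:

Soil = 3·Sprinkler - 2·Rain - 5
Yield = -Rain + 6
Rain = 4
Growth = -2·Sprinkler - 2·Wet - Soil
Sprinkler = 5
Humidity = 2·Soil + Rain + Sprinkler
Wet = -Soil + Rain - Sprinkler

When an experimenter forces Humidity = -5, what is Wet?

do(Humidity=-5) replaces the equation Humidity = 2·Soil + Rain + Sprinkler with the constant Humidity = -5.
No directed path runs from Humidity to Wet, so Wet keeps its natural value.
Soil = 3·Sprinkler - 2·Rain - 5  [with Sprinkler=5, Rain=4]  = 2
Wet = -Soil + Rain - Sprinkler  [with Soil=2, Rain=4, Sprinkler=5]  = -3

-3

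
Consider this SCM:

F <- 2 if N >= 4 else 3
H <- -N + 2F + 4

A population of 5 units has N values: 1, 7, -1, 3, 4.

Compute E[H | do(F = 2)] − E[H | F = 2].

Under do(F=2), F's equation is replaced by F=2 for every unit. Per-unit H: 7, 1, 9, 5, 4. Mean = 5.2.
E[H|F=2] averages over only the 2 units with F=2 (N = 7, 4): H = 1, 4, mean 2.5.
Difference = 5.2 − 2.5 = 2.7.

2.7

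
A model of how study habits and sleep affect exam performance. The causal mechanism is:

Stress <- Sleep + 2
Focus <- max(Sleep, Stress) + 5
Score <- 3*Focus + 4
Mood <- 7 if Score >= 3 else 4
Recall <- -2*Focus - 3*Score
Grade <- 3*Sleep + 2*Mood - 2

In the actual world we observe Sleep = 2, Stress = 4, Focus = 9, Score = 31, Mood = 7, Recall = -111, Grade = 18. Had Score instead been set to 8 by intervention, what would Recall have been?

-42

Under do(Score=8), the mechanism Score <- 3*Focus + 4 is discarded; Score is fixed at 8.
Stress = Sleep + 2  [with Sleep=2]  = 4
Focus = max(Sleep, Stress) + 5  [with Sleep=2, Stress=4]  = 9
Recall = -2*Focus - 3*Score  [with Focus=9, Score=8]  = -42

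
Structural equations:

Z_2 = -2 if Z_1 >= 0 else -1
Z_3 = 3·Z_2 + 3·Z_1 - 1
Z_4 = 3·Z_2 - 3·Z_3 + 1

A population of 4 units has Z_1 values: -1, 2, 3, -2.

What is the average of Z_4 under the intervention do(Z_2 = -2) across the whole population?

11.5

Under do(Z_2=-2), Z_2's equation is replaced by Z_2=-2 for every unit. Per-unit Z_4: 25, -2, -11, 34. Mean = 11.5.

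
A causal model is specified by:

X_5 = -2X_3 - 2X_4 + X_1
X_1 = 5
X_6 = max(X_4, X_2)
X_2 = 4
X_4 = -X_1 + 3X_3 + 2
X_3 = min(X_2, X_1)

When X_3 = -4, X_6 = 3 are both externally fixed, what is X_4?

-15

Setting X_3 = -4, X_6 = 3 by intervention discards those variables' equations.
X_4 = -X_1 + 3X_3 + 2  [with X_1=5, X_3=-4]  = -15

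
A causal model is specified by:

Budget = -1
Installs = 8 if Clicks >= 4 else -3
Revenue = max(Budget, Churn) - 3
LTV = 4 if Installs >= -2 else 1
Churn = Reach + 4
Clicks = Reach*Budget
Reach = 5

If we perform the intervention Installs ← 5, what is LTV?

4

The intervention breaks the incoming arrows to Installs: Installs = 8 if Clicks >= 4 else -3 no longer applies, and Installs = 5.
LTV = 4 if Installs >= -2 else 1  [with Installs=5]  = 4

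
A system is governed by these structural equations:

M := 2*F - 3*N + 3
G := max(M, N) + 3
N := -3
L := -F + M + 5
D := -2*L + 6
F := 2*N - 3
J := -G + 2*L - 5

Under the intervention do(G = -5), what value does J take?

The intervention breaks the incoming arrows to G: G := max(M, N) + 3 no longer applies, and G = -5.
F = 2*N - 3  [with N=-3]  = -9
M = 2*F - 3*N + 3  [with F=-9, N=-3]  = -6
L = -F + M + 5  [with F=-9, M=-6]  = 8
J = -G + 2*L - 5  [with G=-5, L=8]  = 16

16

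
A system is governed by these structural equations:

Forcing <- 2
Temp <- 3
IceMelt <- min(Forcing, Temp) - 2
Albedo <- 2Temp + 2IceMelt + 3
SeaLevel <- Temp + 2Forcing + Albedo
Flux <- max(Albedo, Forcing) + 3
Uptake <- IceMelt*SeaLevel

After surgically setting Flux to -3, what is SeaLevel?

do(Flux=-3) replaces the equation Flux <- max(Albedo, Forcing) + 3 with the constant Flux = -3.
Since SeaLevel is not a descendant of the intervened variable, it is unaffected.
IceMelt = min(Forcing, Temp) - 2  [with Forcing=2, Temp=3]  = 0
Albedo = 2Temp + 2IceMelt + 3  [with Temp=3, IceMelt=0]  = 9
SeaLevel = Temp + 2Forcing + Albedo  [with Temp=3, Forcing=2, Albedo=9]  = 16

16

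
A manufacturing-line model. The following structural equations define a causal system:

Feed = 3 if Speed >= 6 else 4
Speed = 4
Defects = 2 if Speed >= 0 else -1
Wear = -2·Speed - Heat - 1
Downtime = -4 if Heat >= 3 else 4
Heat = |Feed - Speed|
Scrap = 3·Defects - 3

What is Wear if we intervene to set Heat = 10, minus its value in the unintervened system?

-10

The intervention breaks the incoming arrows to Heat: Heat = |Feed - Speed| no longer applies, and Heat = 10.
Wear = -2·Speed - Heat - 1  [with Speed=4, Heat=10]  = -19
Without intervention: Feed = 3 if Speed >= 6 else 4  [with Speed=4]  = 4; Heat = |Feed - Speed|  [with Feed=4, Speed=4]  = 0; Wear = -2·Speed - Heat - 1  [with Speed=4, Heat=0]  = -9.
Change = -19 − (-9) = -10.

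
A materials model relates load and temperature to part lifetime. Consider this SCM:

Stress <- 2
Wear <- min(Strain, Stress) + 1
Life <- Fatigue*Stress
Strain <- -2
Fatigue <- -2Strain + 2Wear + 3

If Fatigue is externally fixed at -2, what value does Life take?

Intervening sets Fatigue = -2 and removes its equation (Fatigue <- -2Strain + 2Wear + 3).
Life = Fatigue*Stress  [with Fatigue=-2, Stress=2]  = -4

-4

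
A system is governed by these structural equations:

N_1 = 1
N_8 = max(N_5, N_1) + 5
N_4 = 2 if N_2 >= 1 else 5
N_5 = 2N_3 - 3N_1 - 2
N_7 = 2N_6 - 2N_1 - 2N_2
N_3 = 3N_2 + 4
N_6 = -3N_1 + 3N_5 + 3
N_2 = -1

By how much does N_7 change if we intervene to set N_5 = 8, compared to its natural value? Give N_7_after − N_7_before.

Under do(N_5=8), the mechanism N_5 = 2N_3 - 3N_1 - 2 is discarded; N_5 is fixed at 8.
N_6 = -3N_1 + 3N_5 + 3  [with N_1=1, N_5=8]  = 24
N_7 = 2N_6 - 2N_1 - 2N_2  [with N_6=24, N_1=1, N_2=-1]  = 48
Without intervention: N_3 = 3N_2 + 4  [with N_2=-1]  = 1; N_5 = 2N_3 - 3N_1 - 2  [with N_3=1, N_1=1]  = -3; N_6 = -3N_1 + 3N_5 + 3  [with N_1=1, N_5=-3]  = -9; N_7 = 2N_6 - 2N_1 - 2N_2  [with N_6=-9, N_1=1, N_2=-1]  = -18.
Change = 48 − (-18) = 66.

66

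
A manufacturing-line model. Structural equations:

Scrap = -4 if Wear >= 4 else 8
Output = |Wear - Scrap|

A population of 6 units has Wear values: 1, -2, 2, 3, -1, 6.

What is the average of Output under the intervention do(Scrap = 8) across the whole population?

6.5

Every unit gets Scrap=8 under the intervention. Output values become 7, 10, 6, 5, 9, 2; E[Output|do(Scrap=8)] = 6.5.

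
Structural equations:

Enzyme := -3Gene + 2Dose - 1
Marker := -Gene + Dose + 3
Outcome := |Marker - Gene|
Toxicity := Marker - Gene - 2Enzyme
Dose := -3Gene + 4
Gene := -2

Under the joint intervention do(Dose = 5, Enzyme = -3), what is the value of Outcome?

12

Under do(Dose = 5, Enzyme = -3), each intervened variable's structural equation is replaced by its fixed value.
Marker = -Gene + Dose + 3  [with Gene=-2, Dose=5]  = 10
Outcome = |Marker - Gene|  [with Marker=10, Gene=-2]  = 12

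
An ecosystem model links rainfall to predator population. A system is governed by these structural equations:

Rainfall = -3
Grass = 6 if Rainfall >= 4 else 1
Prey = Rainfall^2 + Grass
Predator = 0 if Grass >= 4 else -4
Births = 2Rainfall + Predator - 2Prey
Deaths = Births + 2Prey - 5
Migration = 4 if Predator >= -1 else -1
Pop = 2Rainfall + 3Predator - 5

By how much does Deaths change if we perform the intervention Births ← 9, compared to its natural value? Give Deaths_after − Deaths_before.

The intervention breaks the incoming arrows to Births: Births = 2Rainfall + Predator - 2Prey no longer applies, and Births = 9.
Grass = 6 if Rainfall >= 4 else 1  [with Rainfall=-3]  = 1
Prey = Rainfall^2 + Grass  [with Rainfall=-3, Grass=1]  = 10
Deaths = Births + 2Prey - 5  [with Births=9, Prey=10]  = 24
Without intervention: Grass = 6 if Rainfall >= 4 else 1  [with Rainfall=-3]  = 1; Prey = Rainfall^2 + Grass  [with Rainfall=-3, Grass=1]  = 10; Predator = 0 if Grass >= 4 else -4  [with Grass=1]  = -4; Births = 2Rainfall + Predator - 2Prey  [with Rainfall=-3, Predator=-4, Prey=10]  = -30; Deaths = Births + 2Prey - 5  [with Births=-30, Prey=10]  = -15.
Change = 24 − (-15) = 39.

39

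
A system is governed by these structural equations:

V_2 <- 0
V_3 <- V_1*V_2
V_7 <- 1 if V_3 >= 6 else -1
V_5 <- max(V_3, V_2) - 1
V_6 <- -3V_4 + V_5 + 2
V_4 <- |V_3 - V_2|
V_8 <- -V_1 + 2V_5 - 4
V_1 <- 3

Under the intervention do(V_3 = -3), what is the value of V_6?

-8

The intervention breaks the incoming arrows to V_3: V_3 <- V_1*V_2 no longer applies, and V_3 = -3.
V_4 = |V_3 - V_2|  [with V_3=-3, V_2=0]  = 3
V_5 = max(V_3, V_2) - 1  [with V_3=-3, V_2=0]  = -1
V_6 = -3V_4 + V_5 + 2  [with V_4=3, V_5=-1]  = -8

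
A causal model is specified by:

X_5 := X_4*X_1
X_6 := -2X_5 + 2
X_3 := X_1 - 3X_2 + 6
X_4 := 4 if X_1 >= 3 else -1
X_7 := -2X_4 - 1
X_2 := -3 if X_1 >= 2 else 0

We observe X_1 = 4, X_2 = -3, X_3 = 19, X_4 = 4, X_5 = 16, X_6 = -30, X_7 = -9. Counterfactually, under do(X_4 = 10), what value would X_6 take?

-78

Under do(X_4=10), the mechanism X_4 := 4 if X_1 >= 3 else -1 is discarded; X_4 is fixed at 10.
X_5 = X_4*X_1  [with X_4=10, X_1=4]  = 40
X_6 = -2X_5 + 2  [with X_5=40]  = -78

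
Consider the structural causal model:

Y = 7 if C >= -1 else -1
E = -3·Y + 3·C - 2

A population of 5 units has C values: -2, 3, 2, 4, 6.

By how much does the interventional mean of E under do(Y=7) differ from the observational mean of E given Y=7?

The intervention sets Y=7 in all 5 units regardless of C. Recomputing E per unit gives -29, -14, -17, -11, -5; average -15.2.
Conditioning on Y=7 selects the 4 unit(s) with C ∈ {3, 2, 4, 6}. Their E values: -14, -17, -11, -5. Mean = -11.75.
Difference = -15.2 − (-11.75) = -3.45.

-3.45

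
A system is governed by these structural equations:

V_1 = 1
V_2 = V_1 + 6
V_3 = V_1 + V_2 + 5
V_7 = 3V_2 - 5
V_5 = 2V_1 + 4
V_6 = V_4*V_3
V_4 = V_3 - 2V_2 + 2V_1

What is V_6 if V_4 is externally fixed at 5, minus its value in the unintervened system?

Under do(V_4=5), the mechanism V_4 = V_3 - 2V_2 + 2V_1 is discarded; V_4 is fixed at 5.
V_2 = V_1 + 6  [with V_1=1]  = 7
V_3 = V_1 + V_2 + 5  [with V_1=1, V_2=7]  = 13
V_6 = V_4*V_3  [with V_4=5, V_3=13]  = 65
Without intervention: V_2 = V_1 + 6  [with V_1=1]  = 7; V_3 = V_1 + V_2 + 5  [with V_1=1, V_2=7]  = 13; V_4 = V_3 - 2V_2 + 2V_1  [with V_3=13, V_2=7, V_1=1]  = 1; V_6 = V_4*V_3  [with V_4=1, V_3=13]  = 13.
Change = 65 − 13 = 52.

52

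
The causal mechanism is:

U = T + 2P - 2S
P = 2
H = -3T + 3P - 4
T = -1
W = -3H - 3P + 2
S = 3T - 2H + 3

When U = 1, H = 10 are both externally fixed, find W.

-34

The joint intervention fixes U = 1, H = 10, removing each variable's own equation.
W = -3H - 3P + 2  [with H=10, P=2]  = -34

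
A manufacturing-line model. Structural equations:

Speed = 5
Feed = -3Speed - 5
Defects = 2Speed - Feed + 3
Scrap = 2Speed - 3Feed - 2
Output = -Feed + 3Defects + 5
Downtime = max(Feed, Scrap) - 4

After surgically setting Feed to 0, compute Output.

do(Feed=0) replaces the equation Feed = -3Speed - 5 with the constant Feed = 0.
Defects = 2Speed - Feed + 3  [with Speed=5, Feed=0]  = 13
Output = -Feed + 3Defects + 5  [with Feed=0, Defects=13]  = 44

44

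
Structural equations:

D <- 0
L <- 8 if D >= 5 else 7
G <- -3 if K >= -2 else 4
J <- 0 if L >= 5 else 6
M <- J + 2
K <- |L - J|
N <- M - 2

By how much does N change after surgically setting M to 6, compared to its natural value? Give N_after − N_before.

Intervening sets M = 6 and removes its equation (M <- J + 2).
N = M - 2  [with M=6]  = 4
Without intervention: L = 8 if D >= 5 else 7  [with D=0]  = 7; J = 0 if L >= 5 else 6  [with L=7]  = 0; M = J + 2  [with J=0]  = 2; N = M - 2  [with M=2]  = 0.
Change = 4 − 0 = 4.

4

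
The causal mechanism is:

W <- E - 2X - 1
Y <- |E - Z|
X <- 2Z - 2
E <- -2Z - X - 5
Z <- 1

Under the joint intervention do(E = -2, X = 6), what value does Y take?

Setting E = -2, X = 6 by intervention discards those variables' equations.
Y = |E - Z|  [with E=-2, Z=1]  = 3

3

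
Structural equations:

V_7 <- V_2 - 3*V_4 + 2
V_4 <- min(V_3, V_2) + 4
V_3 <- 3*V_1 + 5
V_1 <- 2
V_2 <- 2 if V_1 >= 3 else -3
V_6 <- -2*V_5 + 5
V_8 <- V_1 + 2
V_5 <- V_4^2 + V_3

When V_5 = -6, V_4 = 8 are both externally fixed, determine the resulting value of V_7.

Setting V_5 = -6, V_4 = 8 by intervention discards those variables' equations.
V_2 = 2 if V_1 >= 3 else -3  [with V_1=2]  = -3
V_7 = V_2 - 3*V_4 + 2  [with V_2=-3, V_4=8]  = -25

-25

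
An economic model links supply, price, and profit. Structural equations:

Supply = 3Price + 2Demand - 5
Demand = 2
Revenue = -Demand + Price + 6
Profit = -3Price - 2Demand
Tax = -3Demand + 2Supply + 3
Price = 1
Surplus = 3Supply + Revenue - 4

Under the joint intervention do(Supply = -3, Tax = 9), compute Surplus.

-8

Under do(Supply = -3, Tax = 9), each intervened variable's structural equation is replaced by its fixed value.
Revenue = -Demand + Price + 6  [with Demand=2, Price=1]  = 5
Surplus = 3Supply + Revenue - 4  [with Supply=-3, Revenue=5]  = -8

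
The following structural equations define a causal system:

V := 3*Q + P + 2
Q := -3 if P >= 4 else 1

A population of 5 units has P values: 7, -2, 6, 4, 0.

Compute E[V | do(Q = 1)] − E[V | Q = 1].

4

The intervention sets Q=1 in all 5 units regardless of P. Recomputing V per unit gives 12, 3, 11, 9, 5; average 8.
Observing Q=1 restricts to units where Q's equation naturally yields 1: P ∈ {-2, 0}. In that subpopulation V = 3, 5, mean 4.
Difference = 8 − 4 = 4.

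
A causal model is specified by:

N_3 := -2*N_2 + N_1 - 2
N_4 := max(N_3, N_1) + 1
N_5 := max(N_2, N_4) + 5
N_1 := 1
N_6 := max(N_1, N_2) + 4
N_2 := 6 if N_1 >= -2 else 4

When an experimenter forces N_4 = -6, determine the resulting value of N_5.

11

Intervening sets N_4 = -6 and removes its equation (N_4 := max(N_3, N_1) + 1).
N_2 = 6 if N_1 >= -2 else 4  [with N_1=1]  = 6
N_5 = max(N_2, N_4) + 5  [with N_2=6, N_4=-6]  = 11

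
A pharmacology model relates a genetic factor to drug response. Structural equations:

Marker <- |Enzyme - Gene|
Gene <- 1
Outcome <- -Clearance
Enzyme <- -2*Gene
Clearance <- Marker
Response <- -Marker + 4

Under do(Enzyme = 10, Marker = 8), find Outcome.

Under do(Enzyme = 10, Marker = 8), each intervened variable's structural equation is replaced by its fixed value.
Clearance = Marker  [with Marker=8]  = 8
Outcome = -Clearance  [with Clearance=8]  = -8

-8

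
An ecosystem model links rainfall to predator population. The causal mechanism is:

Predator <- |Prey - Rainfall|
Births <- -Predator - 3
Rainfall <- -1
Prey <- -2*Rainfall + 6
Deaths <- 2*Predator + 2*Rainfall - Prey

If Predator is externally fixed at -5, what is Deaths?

-20

do(Predator=-5) replaces the equation Predator <- |Prey - Rainfall| with the constant Predator = -5.
Prey = -2*Rainfall + 6  [with Rainfall=-1]  = 8
Deaths = 2*Predator + 2*Rainfall - Prey  [with Predator=-5, Rainfall=-1, Prey=8]  = -20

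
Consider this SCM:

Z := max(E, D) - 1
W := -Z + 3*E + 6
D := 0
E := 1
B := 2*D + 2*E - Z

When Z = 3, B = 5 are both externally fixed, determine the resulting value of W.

Setting Z = 3, B = 5 by intervention discards those variables' equations.
W = -Z + 3*E + 6  [with Z=3, E=1]  = 6

6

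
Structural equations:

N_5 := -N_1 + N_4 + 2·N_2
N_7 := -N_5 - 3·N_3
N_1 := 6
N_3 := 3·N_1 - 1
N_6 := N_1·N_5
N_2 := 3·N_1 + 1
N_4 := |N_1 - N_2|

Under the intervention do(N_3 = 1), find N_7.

The intervention breaks the incoming arrows to N_3: N_3 := 3·N_1 - 1 no longer applies, and N_3 = 1.
N_2 = 3·N_1 + 1  [with N_1=6]  = 19
N_4 = |N_1 - N_2|  [with N_1=6, N_2=19]  = 13
N_5 = -N_1 + N_4 + 2·N_2  [with N_1=6, N_4=13, N_2=19]  = 45
N_7 = -N_5 - 3·N_3  [with N_5=45, N_3=1]  = -48

-48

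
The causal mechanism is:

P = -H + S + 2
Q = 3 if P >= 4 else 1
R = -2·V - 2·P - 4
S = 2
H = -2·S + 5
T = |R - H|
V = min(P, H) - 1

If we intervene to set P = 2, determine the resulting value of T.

The intervention breaks the incoming arrows to P: P = -H + S + 2 no longer applies, and P = 2.
H = -2·S + 5  [with S=2]  = 1
V = min(P, H) - 1  [with P=2, H=1]  = 0
R = -2·V - 2·P - 4  [with V=0, P=2]  = -8
T = |R - H|  [with R=-8, H=1]  = 9

9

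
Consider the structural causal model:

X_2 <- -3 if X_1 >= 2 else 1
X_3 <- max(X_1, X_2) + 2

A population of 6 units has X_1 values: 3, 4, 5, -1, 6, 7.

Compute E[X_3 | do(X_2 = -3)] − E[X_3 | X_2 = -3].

The intervention sets X_2=-3 in all 6 units regardless of X_1. Recomputing X_3 per unit gives 5, 6, 7, 1, 8, 9; average 6.
Observing X_2=-3 restricts to units where X_2's equation naturally yields -3: X_1 ∈ {3, 4, 5, 6, 7}. In that subpopulation X_3 = 5, 6, 7, 8, 9, mean 7.
Difference = 6 − 7 = -1.

-1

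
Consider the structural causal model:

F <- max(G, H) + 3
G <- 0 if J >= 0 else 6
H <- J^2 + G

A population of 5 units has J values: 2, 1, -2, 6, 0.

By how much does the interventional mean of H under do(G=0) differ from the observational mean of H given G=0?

Every unit gets G=0 under the intervention. H values become 4, 1, 4, 36, 0; E[H|do(G=0)] = 9.
Conditioning on G=0 selects the 4 unit(s) with J ∈ {2, 1, 6, 0}. Their H values: 4, 1, 36, 0. Mean = 10.25.
Difference = 9 − 10.25 = -1.25.

-1.25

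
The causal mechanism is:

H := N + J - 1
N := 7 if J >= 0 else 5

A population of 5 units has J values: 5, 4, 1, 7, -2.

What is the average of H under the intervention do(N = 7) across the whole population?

9

Every unit gets N=7 under the intervention. H values become 11, 10, 7, 13, 4; E[H|do(N=7)] = 9.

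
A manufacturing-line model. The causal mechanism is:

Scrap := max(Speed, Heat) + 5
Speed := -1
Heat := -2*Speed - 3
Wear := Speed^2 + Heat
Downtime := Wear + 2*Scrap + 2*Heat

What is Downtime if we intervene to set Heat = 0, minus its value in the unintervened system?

do(Heat=0) replaces the equation Heat := -2*Speed - 3 with the constant Heat = 0.
Wear = Speed^2 + Heat  [with Speed=-1, Heat=0]  = 1
Scrap = max(Speed, Heat) + 5  [with Speed=-1, Heat=0]  = 5
Downtime = Wear + 2*Scrap + 2*Heat  [with Wear=1, Scrap=5, Heat=0]  = 11
Without intervention: Heat = -2*Speed - 3  [with Speed=-1]  = -1; Wear = Speed^2 + Heat  [with Speed=-1, Heat=-1]  = 0; Scrap = max(Speed, Heat) + 5  [with Speed=-1, Heat=-1]  = 4; Downtime = Wear + 2*Scrap + 2*Heat  [with Wear=0, Scrap=4, Heat=-1]  = 6.
Change = 11 − 6 = 5.

5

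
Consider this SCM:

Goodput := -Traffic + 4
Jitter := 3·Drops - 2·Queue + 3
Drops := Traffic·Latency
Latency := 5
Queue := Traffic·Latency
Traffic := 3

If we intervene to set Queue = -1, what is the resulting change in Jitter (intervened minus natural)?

32

do(Queue=-1) replaces the equation Queue := Traffic·Latency with the constant Queue = -1.
Drops = Traffic·Latency  [with Traffic=3, Latency=5]  = 15
Jitter = 3·Drops - 2·Queue + 3  [with Drops=15, Queue=-1]  = 50
Without intervention: Queue = Traffic·Latency  [with Traffic=3, Latency=5]  = 15; Drops = Traffic·Latency  [with Traffic=3, Latency=5]  = 15; Jitter = 3·Drops - 2·Queue + 3  [with Drops=15, Queue=15]  = 18.
Change = 50 − 18 = 32.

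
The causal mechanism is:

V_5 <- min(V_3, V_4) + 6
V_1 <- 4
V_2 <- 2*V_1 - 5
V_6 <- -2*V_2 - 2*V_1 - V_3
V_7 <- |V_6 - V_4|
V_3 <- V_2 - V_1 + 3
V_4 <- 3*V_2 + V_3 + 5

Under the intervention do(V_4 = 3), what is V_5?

8

Intervening sets V_4 = 3 and removes its equation (V_4 <- 3*V_2 + V_3 + 5).
V_2 = 2*V_1 - 5  [with V_1=4]  = 3
V_3 = V_2 - V_1 + 3  [with V_2=3, V_1=4]  = 2
V_5 = min(V_3, V_4) + 6  [with V_3=2, V_4=3]  = 8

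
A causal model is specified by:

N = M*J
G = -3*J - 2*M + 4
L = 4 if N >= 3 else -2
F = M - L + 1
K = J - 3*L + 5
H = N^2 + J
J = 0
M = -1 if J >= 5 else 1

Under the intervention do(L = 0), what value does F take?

Intervening sets L = 0 and removes its equation (L = 4 if N >= 3 else -2).
M = -1 if J >= 5 else 1  [with J=0]  = 1
F = M - L + 1  [with M=1, L=0]  = 2

2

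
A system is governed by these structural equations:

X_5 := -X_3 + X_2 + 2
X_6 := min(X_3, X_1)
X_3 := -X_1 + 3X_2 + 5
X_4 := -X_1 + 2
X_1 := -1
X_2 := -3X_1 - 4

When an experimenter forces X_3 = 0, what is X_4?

The intervention breaks the incoming arrows to X_3: X_3 := -X_1 + 3X_2 + 5 no longer applies, and X_3 = 0.
X_4 is not downstream of the intervention, so its value is determined by the original equations.
X_4 = -X_1 + 2  [with X_1=-1]  = 3

3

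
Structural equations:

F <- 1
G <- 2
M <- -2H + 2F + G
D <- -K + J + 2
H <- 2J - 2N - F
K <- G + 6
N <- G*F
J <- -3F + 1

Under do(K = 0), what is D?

The intervention breaks the incoming arrows to K: K <- G + 6 no longer applies, and K = 0.
J = -3F + 1  [with F=1]  = -2
D = -K + J + 2  [with K=0, J=-2]  = 0

0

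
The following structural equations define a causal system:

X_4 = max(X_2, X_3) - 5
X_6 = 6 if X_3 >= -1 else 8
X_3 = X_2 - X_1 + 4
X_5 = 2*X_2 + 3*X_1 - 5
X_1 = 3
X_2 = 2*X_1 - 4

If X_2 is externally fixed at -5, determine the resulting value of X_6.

8

Under do(X_2=-5), the mechanism X_2 = 2*X_1 - 4 is discarded; X_2 is fixed at -5.
X_3 = X_2 - X_1 + 4  [with X_2=-5, X_1=3]  = -4
X_6 = 6 if X_3 >= -1 else 8  [with X_3=-4]  = 8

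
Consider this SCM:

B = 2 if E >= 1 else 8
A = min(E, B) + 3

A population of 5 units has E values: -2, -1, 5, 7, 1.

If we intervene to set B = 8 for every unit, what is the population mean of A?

The intervention sets B=8 in all 5 units regardless of E. Recomputing A per unit gives 1, 2, 8, 10, 4; average 5.

5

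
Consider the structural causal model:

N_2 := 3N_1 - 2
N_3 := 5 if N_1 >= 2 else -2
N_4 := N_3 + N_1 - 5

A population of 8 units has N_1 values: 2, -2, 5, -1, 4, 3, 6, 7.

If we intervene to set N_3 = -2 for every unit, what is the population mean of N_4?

do(N_3=-2) breaks N_3's dependence on N_1. With N_3=-2 fixed, N_4 across the units is -5, -9, -2, -8, -3, -4, -1, 0, mean -4.

-4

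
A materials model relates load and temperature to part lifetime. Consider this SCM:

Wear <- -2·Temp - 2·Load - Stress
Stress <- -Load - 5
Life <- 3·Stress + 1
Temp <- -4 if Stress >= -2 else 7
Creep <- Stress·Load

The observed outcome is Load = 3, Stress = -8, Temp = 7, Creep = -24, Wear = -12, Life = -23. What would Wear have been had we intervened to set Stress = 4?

-2

do(Stress=4) replaces the equation Stress <- -Load - 5 with the constant Stress = 4.
Temp = -4 if Stress >= -2 else 7  [with Stress=4]  = -4
Wear = -2·Temp - 2·Load - Stress  [with Temp=-4, Load=3, Stress=4]  = -2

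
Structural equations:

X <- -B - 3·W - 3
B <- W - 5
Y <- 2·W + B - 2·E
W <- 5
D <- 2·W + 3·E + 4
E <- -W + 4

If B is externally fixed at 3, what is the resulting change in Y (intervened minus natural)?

3

The intervention breaks the incoming arrows to B: B <- W - 5 no longer applies, and B = 3.
E = -W + 4  [with W=5]  = -1
Y = 2·W + B - 2·E  [with W=5, B=3, E=-1]  = 15
Without intervention: E = -W + 4  [with W=5]  = -1; B = W - 5  [with W=5]  = 0; Y = 2·W + B - 2·E  [with W=5, B=0, E=-1]  = 12.
Change = 15 − 12 = 3.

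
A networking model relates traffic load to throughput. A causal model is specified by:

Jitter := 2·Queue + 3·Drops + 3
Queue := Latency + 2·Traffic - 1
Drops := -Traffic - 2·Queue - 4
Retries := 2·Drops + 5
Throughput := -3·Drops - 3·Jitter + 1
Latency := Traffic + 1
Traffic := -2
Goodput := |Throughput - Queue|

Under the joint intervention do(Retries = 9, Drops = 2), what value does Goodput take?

10

Under do(Retries = 9, Drops = 2), each intervened variable's structural equation is replaced by its fixed value.
Latency = Traffic + 1  [with Traffic=-2]  = -1
Queue = Latency + 2·Traffic - 1  [with Latency=-1, Traffic=-2]  = -6
Jitter = 2·Queue + 3·Drops + 3  [with Queue=-6, Drops=2]  = -3
Throughput = -3·Drops - 3·Jitter + 1  [with Drops=2, Jitter=-3]  = 4
Goodput = |Throughput - Queue|  [with Throughput=4, Queue=-6]  = 10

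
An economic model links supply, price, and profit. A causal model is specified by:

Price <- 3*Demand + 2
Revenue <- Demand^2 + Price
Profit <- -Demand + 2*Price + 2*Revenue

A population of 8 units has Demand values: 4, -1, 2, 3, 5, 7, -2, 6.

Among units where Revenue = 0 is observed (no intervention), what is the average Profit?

-3.5

E[Profit|Revenue=0] averages over only the 2 units with Revenue=0 (Demand = -1, -2): Profit = -1, -6, mean -3.5.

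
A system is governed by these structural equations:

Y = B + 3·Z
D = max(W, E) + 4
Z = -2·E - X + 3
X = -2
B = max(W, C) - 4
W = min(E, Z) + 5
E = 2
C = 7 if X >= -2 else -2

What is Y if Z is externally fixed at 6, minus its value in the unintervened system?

15

The intervention breaks the incoming arrows to Z: Z = -2·E - X + 3 no longer applies, and Z = 6.
C = 7 if X >= -2 else -2  [with X=-2]  = 7
W = min(E, Z) + 5  [with E=2, Z=6]  = 7
B = max(W, C) - 4  [with W=7, C=7]  = 3
Y = B + 3·Z  [with B=3, Z=6]  = 21
Without intervention: Z = -2·E - X + 3  [with E=2, X=-2]  = 1; C = 7 if X >= -2 else -2  [with X=-2]  = 7; W = min(E, Z) + 5  [with E=2, Z=1]  = 6; B = max(W, C) - 4  [with W=6, C=7]  = 3; Y = B + 3·Z  [with B=3, Z=1]  = 6.
Change = 21 − 6 = 15.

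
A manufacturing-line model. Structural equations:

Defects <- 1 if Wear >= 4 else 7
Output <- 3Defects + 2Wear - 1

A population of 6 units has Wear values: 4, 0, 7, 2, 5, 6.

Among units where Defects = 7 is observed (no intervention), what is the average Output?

22

Observing Defects=7 restricts to units where Defects's equation naturally yields 7: Wear ∈ {0, 2}. In that subpopulation Output = 20, 24, mean 22.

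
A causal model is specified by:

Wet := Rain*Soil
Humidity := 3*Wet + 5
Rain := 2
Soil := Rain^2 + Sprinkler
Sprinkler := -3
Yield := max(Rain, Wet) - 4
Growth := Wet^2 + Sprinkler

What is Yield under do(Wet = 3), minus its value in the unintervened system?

1

The intervention breaks the incoming arrows to Wet: Wet := Rain*Soil no longer applies, and Wet = 3.
Yield = max(Rain, Wet) - 4  [with Rain=2, Wet=3]  = -1
Without intervention: Soil = Rain^2 + Sprinkler  [with Rain=2, Sprinkler=-3]  = 1; Wet = Rain*Soil  [with Rain=2, Soil=1]  = 2; Yield = max(Rain, Wet) - 4  [with Rain=2, Wet=2]  = -2.
Change = -1 − (-2) = 1.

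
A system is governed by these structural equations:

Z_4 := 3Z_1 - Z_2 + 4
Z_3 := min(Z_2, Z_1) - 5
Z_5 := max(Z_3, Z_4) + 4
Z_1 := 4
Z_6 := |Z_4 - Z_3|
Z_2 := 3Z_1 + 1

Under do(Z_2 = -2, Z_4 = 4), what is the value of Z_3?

-7

The joint intervention fixes Z_2 = -2, Z_4 = 4, removing each variable's own equation.
Z_3 = min(Z_2, Z_1) - 5  [with Z_2=-2, Z_1=4]  = -7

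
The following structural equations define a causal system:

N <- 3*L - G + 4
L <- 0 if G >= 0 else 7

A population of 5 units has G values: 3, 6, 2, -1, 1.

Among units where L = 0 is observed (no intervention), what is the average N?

1

Observing L=0 restricts to units where L's equation naturally yields 0: G ∈ {3, 6, 2, 1}. In that subpopulation N = 1, -2, 2, 3, mean 1.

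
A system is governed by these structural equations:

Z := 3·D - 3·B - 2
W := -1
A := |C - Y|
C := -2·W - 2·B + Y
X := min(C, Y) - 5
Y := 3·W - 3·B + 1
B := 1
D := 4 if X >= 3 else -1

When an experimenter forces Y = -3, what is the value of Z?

-8

The intervention breaks the incoming arrows to Y: Y := 3·W - 3·B + 1 no longer applies, and Y = -3.
C = -2·W - 2·B + Y  [with W=-1, B=1, Y=-3]  = -3
X = min(C, Y) - 5  [with C=-3, Y=-3]  = -8
D = 4 if X >= 3 else -1  [with X=-8]  = -1
Z = 3·D - 3·B - 2  [with D=-1, B=1]  = -8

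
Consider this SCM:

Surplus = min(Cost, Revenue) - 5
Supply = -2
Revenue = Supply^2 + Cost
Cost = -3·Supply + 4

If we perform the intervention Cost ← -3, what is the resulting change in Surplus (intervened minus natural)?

-13

Under do(Cost=-3), the mechanism Cost = -3·Supply + 4 is discarded; Cost is fixed at -3.
Revenue = Supply^2 + Cost  [with Supply=-2, Cost=-3]  = 1
Surplus = min(Cost, Revenue) - 5  [with Cost=-3, Revenue=1]  = -8
Without intervention: Cost = -3·Supply + 4  [with Supply=-2]  = 10; Revenue = Supply^2 + Cost  [with Supply=-2, Cost=10]  = 14; Surplus = min(Cost, Revenue) - 5  [with Cost=10, Revenue=14]  = 5.
Change = -8 − 5 = -13.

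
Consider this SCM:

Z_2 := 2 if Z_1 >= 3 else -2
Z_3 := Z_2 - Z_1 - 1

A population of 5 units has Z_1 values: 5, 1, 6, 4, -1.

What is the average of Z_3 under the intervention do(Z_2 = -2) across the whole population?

Under do(Z_2=-2), Z_2's equation is replaced by Z_2=-2 for every unit. Per-unit Z_3: -8, -4, -9, -7, -2. Mean = -6.

-6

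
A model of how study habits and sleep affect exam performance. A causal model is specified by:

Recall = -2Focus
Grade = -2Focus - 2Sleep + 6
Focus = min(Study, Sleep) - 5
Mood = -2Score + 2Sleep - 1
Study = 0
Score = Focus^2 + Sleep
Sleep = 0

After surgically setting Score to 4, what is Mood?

-9

Intervening sets Score = 4 and removes its equation (Score = Focus^2 + Sleep).
Mood = -2Score + 2Sleep - 1  [with Score=4, Sleep=0]  = -9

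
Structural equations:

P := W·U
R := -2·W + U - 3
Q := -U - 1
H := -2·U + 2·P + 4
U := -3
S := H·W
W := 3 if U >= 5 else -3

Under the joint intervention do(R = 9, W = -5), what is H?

Under do(R = 9, W = -5), each intervened variable's structural equation is replaced by its fixed value.
P = W·U  [with W=-5, U=-3]  = 15
H = -2·U + 2·P + 4  [with U=-3, P=15]  = 40

40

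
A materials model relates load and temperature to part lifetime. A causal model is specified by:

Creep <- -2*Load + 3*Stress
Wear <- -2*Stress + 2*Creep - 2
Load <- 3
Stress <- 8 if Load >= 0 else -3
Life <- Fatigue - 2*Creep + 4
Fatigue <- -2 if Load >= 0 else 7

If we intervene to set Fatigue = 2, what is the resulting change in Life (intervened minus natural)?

The intervention breaks the incoming arrows to Fatigue: Fatigue <- -2 if Load >= 0 else 7 no longer applies, and Fatigue = 2.
Stress = 8 if Load >= 0 else -3  [with Load=3]  = 8
Creep = -2*Load + 3*Stress  [with Load=3, Stress=8]  = 18
Life = Fatigue - 2*Creep + 4  [with Fatigue=2, Creep=18]  = -30
Without intervention: Stress = 8 if Load >= 0 else -3  [with Load=3]  = 8; Creep = -2*Load + 3*Stress  [with Load=3, Stress=8]  = 18; Fatigue = -2 if Load >= 0 else 7  [with Load=3]  = -2; Life = Fatigue - 2*Creep + 4  [with Fatigue=-2, Creep=18]  = -34.
Change = -30 − (-34) = 4.

4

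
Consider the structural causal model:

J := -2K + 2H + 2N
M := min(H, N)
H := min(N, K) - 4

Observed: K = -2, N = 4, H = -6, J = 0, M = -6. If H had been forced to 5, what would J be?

The intervention breaks the incoming arrows to H: H := min(N, K) - 4 no longer applies, and H = 5.
J = -2K + 2H + 2N  [with K=-2, H=5, N=4]  = 22

22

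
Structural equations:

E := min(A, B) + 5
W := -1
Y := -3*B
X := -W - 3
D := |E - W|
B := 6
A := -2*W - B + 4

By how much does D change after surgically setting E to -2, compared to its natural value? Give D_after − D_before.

The intervention breaks the incoming arrows to E: E := min(A, B) + 5 no longer applies, and E = -2.
D = |E - W|  [with E=-2, W=-1]  = 1
Without intervention: A = -2*W - B + 4  [with W=-1, B=6]  = 0; E = min(A, B) + 5  [with A=0, B=6]  = 5; D = |E - W|  [with E=5, W=-1]  = 6.
Change = 1 − 6 = -5.

-5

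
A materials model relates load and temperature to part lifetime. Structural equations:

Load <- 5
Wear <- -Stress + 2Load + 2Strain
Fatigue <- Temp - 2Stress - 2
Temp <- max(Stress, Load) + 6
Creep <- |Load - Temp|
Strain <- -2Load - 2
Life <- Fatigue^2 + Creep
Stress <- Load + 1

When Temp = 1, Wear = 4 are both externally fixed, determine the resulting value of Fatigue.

-13

Setting Temp = 1, Wear = 4 by intervention discards those variables' equations.
Stress = Load + 1  [with Load=5]  = 6
Fatigue = Temp - 2Stress - 2  [with Temp=1, Stress=6]  = -13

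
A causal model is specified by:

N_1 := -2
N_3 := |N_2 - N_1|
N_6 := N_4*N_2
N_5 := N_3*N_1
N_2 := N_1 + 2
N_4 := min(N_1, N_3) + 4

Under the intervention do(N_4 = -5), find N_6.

0

Under do(N_4=-5), the mechanism N_4 := min(N_1, N_3) + 4 is discarded; N_4 is fixed at -5.
N_2 = N_1 + 2  [with N_1=-2]  = 0
N_6 = N_4*N_2  [with N_4=-5, N_2=0]  = 0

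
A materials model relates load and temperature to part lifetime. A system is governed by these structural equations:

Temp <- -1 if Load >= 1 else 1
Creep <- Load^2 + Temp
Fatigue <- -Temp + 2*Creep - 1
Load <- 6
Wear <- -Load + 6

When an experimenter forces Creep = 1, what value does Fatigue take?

do(Creep=1) replaces the equation Creep <- Load^2 + Temp with the constant Creep = 1.
Temp = -1 if Load >= 1 else 1  [with Load=6]  = -1
Fatigue = -Temp + 2*Creep - 1  [with Temp=-1, Creep=1]  = 2

2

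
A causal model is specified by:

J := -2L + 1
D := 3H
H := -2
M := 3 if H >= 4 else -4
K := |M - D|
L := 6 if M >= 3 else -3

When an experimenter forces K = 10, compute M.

Under do(K=10), the mechanism K := |M - D| is discarded; K is fixed at 10.
Since M is not a descendant of the intervened variable, it is unaffected.
M = 3 if H >= 4 else -4  [with H=-2]  = -4

-4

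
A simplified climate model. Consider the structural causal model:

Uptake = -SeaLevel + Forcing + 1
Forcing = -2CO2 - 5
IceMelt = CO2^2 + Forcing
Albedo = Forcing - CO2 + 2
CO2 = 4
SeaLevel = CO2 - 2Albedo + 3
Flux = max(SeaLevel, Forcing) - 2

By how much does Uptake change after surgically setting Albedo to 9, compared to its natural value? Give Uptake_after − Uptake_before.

48

The intervention breaks the incoming arrows to Albedo: Albedo = Forcing - CO2 + 2 no longer applies, and Albedo = 9.
Forcing = -2CO2 - 5  [with CO2=4]  = -13
SeaLevel = CO2 - 2Albedo + 3  [with CO2=4, Albedo=9]  = -11
Uptake = -SeaLevel + Forcing + 1  [with SeaLevel=-11, Forcing=-13]  = -1
Without intervention: Forcing = -2CO2 - 5  [with CO2=4]  = -13; Albedo = Forcing - CO2 + 2  [with Forcing=-13, CO2=4]  = -15; SeaLevel = CO2 - 2Albedo + 3  [with CO2=4, Albedo=-15]  = 37; Uptake = -SeaLevel + Forcing + 1  [with SeaLevel=37, Forcing=-13]  = -49.
Change = -1 − (-49) = 48.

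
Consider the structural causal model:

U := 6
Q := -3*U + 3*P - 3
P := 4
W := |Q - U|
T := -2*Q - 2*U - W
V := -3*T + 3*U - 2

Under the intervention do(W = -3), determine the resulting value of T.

9

Intervening sets W = -3 and removes its equation (W := |Q - U|).
Q = -3*U + 3*P - 3  [with U=6, P=4]  = -9
T = -2*Q - 2*U - W  [with Q=-9, U=6, W=-3]  = 9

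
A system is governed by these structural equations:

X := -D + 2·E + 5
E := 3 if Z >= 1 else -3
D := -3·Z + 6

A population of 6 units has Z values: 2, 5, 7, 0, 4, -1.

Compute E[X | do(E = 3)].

do(E=3) breaks E's dependence on Z. With E=3 fixed, X across the units is 11, 20, 26, 5, 17, 2, mean 13.5.

13.5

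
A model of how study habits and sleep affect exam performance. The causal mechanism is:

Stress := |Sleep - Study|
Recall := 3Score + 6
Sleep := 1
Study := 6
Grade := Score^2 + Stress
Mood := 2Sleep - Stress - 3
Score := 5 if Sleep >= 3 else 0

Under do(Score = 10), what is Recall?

Under do(Score=10), the mechanism Score := 5 if Sleep >= 3 else 0 is discarded; Score is fixed at 10.
Recall = 3Score + 6  [with Score=10]  = 36

36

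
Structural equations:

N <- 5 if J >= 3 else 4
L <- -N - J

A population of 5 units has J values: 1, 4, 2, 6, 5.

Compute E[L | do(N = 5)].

Under do(N=5), N's equation is replaced by N=5 for every unit. Per-unit L: -6, -9, -7, -11, -10. Mean = -8.6.

-8.6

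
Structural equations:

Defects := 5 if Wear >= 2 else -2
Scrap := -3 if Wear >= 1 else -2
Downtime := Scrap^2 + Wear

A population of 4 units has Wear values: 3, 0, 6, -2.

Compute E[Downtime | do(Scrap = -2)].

5.75

do(Scrap=-2) breaks Scrap's dependence on Wear. With Scrap=-2 fixed, Downtime across the units is 7, 4, 10, 2, mean 5.75.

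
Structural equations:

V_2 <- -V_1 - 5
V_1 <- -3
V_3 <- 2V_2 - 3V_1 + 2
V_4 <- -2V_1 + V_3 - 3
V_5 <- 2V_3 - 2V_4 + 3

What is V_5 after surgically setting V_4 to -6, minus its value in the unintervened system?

Intervening sets V_4 = -6 and removes its equation (V_4 <- -2V_1 + V_3 - 3).
V_2 = -V_1 - 5  [with V_1=-3]  = -2
V_3 = 2V_2 - 3V_1 + 2  [with V_2=-2, V_1=-3]  = 7
V_5 = 2V_3 - 2V_4 + 3  [with V_3=7, V_4=-6]  = 29
Without intervention: V_2 = -V_1 - 5  [with V_1=-3]  = -2; V_3 = 2V_2 - 3V_1 + 2  [with V_2=-2, V_1=-3]  = 7; V_4 = -2V_1 + V_3 - 3  [with V_1=-3, V_3=7]  = 10; V_5 = 2V_3 - 2V_4 + 3  [with V_3=7, V_4=10]  = -3.
Change = 29 − (-3) = 32.

32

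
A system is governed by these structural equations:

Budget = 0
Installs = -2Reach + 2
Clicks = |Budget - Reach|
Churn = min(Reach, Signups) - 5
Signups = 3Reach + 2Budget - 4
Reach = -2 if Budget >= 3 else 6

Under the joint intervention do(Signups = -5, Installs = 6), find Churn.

-10

Setting Signups = -5, Installs = 6 by intervention discards those variables' equations.
Reach = -2 if Budget >= 3 else 6  [with Budget=0]  = 6
Churn = min(Reach, Signups) - 5  [with Reach=6, Signups=-5]  = -10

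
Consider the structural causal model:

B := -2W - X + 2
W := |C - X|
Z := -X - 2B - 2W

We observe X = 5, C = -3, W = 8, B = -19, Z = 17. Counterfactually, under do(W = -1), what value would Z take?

do(W=-1) replaces the equation W := |C - X| with the constant W = -1.
B = -2W - X + 2  [with W=-1, X=5]  = -1
Z = -X - 2B - 2W  [with X=5, B=-1, W=-1]  = -1

-1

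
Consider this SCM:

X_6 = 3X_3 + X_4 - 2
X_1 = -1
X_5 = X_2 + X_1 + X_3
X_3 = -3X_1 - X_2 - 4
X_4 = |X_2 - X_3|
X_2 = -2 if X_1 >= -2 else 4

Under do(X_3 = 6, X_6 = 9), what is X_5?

3

The joint intervention fixes X_3 = 6, X_6 = 9, removing each variable's own equation.
X_2 = -2 if X_1 >= -2 else 4  [with X_1=-1]  = -2
X_5 = X_2 + X_1 + X_3  [with X_2=-2, X_1=-1, X_3=6]  = 3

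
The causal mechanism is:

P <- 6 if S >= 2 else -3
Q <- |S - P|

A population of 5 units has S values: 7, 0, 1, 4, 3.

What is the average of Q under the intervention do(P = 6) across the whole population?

3.4

do(P=6) breaks P's dependence on S. With P=6 fixed, Q across the units is 1, 6, 5, 2, 3, mean 3.4.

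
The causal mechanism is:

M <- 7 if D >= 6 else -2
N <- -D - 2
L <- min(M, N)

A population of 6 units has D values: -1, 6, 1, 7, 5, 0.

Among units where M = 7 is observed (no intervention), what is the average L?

-8.5

E[L|M=7] averages over only the 2 units with M=7 (D = 6, 7): L = -8, -9, mean -8.5.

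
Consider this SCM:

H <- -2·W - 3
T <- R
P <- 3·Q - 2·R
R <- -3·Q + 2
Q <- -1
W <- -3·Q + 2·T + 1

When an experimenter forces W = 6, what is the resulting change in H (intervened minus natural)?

Intervening sets W = 6 and removes its equation (W <- -3·Q + 2·T + 1).
H = -2·W - 3  [with W=6]  = -15
Without intervention: R = -3·Q + 2  [with Q=-1]  = 5; T = R  [with R=5]  = 5; W = -3·Q + 2·T + 1  [with Q=-1, T=5]  = 14; H = -2·W - 3  [with W=14]  = -31.
Change = -15 − (-31) = 16.

16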